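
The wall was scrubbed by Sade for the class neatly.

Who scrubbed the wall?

Sade

'Sade' marks the agent of the scrubbing event.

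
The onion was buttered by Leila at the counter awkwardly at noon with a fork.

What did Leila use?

'with a fork' marks the instrument of the buttering event.

a fork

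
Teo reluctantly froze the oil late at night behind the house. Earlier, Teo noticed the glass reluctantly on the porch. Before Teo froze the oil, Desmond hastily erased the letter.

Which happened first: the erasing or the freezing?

The connectives place the erasing before the freezing.

the erasing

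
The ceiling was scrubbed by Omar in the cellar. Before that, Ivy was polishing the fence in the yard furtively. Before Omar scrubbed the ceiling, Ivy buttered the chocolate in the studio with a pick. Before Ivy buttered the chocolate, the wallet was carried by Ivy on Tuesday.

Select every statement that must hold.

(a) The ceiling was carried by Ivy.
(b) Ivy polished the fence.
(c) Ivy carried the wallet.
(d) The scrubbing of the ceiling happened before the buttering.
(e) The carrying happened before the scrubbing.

(b), (c), (e)

(a) Not entailed — Ivy carried the wallet, not the ceiling; the ceiling belongs to the scrubbing event.
(b) Entailed — 'polish' is an activity; 'was polishing' entails that some polishing happened, so 'polished' holds.
(c) Entailed — every conjunct here is already in the original carrying event.
(d) Not entailed — the narrative places the buttering before the scrubbing, not after.
(e) Entailed — the narrative places the carrying before the scrubbing.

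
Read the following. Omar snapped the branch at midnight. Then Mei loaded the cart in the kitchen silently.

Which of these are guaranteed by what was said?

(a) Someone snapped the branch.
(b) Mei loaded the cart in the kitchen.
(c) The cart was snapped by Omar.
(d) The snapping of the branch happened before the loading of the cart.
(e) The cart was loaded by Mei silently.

(a), (b), (d), (e)

(a) Entailed — the original entails any weakening of itself; this just drops 'at midnight' and generalizes the agent.
(b) Entailed — every conjunct here is already in the original loading event.
(c) Not entailed — Omar snapped the branch, not the cart; the cart belongs to the loading event.
(d) Entailed — the narrative places the snapping before the loading.
(e) Entailed — dropping 'in the kitchen' leaves a sub-description the original still satisfies.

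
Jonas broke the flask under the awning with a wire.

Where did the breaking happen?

'under the awning' marks the location of the breaking event.

under the awning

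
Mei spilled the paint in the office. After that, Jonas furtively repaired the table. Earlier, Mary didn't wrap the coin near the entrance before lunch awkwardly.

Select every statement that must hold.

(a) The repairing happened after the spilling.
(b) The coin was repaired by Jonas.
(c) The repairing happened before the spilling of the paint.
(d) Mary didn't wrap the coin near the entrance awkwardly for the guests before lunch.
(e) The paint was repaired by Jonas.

(a), (d)

(a) Entailed — the narrative places the spilling before the repairing.
(b) Not entailed — Jonas repaired the table, not the coin; the coin belongs to the wrapping event.
(c) Not entailed — the narrative places the spilling before the repairing, not after.
(d) Entailed — under negation, adding a further restriction is entailed: if no such wrapping event occurred, none occurred for the guests either.
(e) Not entailed — Jonas repaired the table, not the paint; the paint belongs to the spilling event.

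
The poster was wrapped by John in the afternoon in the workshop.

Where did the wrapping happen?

in the workshop

'in the workshop' marks the location of the wrapping event.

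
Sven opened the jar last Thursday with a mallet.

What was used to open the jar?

a mallet

'with a mallet' marks the instrument of the opening event.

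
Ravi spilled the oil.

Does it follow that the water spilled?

no

Nothing is said about any water; only the oil is affected.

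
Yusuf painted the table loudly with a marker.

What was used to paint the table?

'with a marker' marks the instrument of the painting event.

a marker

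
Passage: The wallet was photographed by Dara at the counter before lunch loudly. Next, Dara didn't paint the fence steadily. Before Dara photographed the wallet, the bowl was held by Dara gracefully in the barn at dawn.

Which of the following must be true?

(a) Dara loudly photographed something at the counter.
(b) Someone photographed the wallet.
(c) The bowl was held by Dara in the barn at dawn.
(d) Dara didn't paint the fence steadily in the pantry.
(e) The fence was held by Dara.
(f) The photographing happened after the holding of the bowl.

(a) Entailed — this follows by dropping conjuncts from the photographing event's description.
(b) Entailed — every conjunct here is already in the original photographing event.
(c) Entailed — dropping 'gracefully' leaves a sub-description the original still satisfies.
(d) Entailed — under negation, adding a further restriction is entailed: if no such painting event occurred, none occurred in the pantry either.
(e) Not entailed — Dara held the bowl, not the fence; the fence belongs to the painting event.
(f) Entailed — the narrative places the holding before the photographing.

(a), (b), (c), (d), (f)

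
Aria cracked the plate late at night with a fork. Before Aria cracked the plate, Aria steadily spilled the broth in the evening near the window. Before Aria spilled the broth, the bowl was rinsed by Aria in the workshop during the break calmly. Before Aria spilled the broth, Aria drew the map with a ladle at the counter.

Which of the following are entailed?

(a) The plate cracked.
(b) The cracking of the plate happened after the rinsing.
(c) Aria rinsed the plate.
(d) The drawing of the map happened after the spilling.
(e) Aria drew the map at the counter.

(a) Entailed — 'Aria cracked the plate' is causative; it entails the inchoative 'the plate cracked'.
(b) Entailed — the narrative places the rinsing before the cracking.
(c) Not entailed — Aria rinsed the bowl, not the plate; the plate belongs to the cracking event.
(d) Not entailed — the narrative places the drawing before the spilling, not after.
(e) Entailed — the original entails any weakening of itself; this just drops 'with a ladle'.

(a), (b), (e)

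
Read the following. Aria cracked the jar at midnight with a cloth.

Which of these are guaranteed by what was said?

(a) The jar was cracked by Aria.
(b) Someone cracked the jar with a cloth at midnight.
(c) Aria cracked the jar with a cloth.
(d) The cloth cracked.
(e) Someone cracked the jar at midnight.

(a) Entailed — dropping 'at midnight', 'with a cloth' leaves a sub-description the original still satisfies.
(b) Entailed — the original entails any weakening of itself; this just generalizes the agent.
(c) Entailed — this follows by dropping conjuncts from the cracking event's description.
(d) Not entailed — the jar is what cracked, not the cloth.
(e) Entailed — every conjunct here is already in the original cracking event.

(a), (b), (c), (e)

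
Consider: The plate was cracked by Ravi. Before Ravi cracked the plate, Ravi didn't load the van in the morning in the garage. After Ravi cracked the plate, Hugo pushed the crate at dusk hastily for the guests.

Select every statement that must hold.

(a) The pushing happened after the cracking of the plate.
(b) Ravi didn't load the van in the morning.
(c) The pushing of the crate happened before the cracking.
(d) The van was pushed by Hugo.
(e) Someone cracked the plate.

(a), (e)

(a) Entailed — the narrative places the cracking before the pushing.
(b) Not entailed — dropping 'in the garage' under negation is not valid — the original leaves open that Ravi loaded the van some other way.
(c) Not entailed — the narrative places the cracking before the pushing, not after.
(d) Not entailed — Hugo pushed the crate, not the van; the van belongs to the loading event.
(e) Entailed — generalizing the agent leaves a sub-description the original still satisfies.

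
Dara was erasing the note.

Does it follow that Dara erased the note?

no

'was erasing' is progressive; for an accomplishment like 'erase the note', it doesn't entail completion.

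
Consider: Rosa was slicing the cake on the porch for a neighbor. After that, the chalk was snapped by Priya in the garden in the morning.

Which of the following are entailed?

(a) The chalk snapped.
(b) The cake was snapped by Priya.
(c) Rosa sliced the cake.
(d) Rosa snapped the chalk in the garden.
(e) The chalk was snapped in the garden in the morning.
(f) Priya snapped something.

(a), (e), (f)

(a) Entailed — 'Priya snapped the chalk' is causative; it entails the inchoative 'the chalk snapped'.
(b) Not entailed — Priya snapped the chalk, not the cake; the cake belongs to the slicing event.
(c) Not entailed — 'was slicing' is progressive on an accomplishment; it does not entail the completed 'sliced'.
(d) Not entailed — the passage has Priya snapping the chalk, not Rosa.
(e) Entailed — this follows by dropping conjuncts from the snapping event's description.
(f) Entailed — this follows by dropping conjuncts from the snapping event's description.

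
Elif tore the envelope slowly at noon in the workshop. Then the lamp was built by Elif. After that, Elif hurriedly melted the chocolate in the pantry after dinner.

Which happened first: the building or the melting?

the building

The connectives place the building before the melting.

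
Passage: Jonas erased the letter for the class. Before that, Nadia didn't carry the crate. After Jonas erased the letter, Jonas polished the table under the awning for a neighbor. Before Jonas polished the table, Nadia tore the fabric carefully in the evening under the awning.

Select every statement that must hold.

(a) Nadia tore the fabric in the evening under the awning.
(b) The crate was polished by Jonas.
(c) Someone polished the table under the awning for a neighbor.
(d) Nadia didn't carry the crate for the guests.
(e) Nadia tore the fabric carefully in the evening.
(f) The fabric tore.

(a) Entailed — dropping 'carefully' leaves a sub-description the original still satisfies.
(b) Not entailed — Jonas polished the table, not the crate; the crate belongs to the carrying event.
(c) Entailed — the original entails any weakening of itself; this just generalizes the agent.
(d) Entailed — under negation, adding a further restriction is entailed: if no such carrying event occurred, none occurred for the guests either.
(e) Entailed — every conjunct here is already in the original tearing event.
(f) Entailed — 'Nadia tore the fabric' is causative; it entails the inchoative 'the fabric tore'.

(a), (c), (d), (e), (f)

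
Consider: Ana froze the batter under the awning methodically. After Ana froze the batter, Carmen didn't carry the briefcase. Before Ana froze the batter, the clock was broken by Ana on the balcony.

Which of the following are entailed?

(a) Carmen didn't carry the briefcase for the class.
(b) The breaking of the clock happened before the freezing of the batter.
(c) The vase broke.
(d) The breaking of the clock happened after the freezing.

(a), (b)

(a) Entailed — under negation, adding a further restriction is entailed: if no such carrying event occurred, none occurred for the class either.
(b) Entailed — the narrative places the breaking before the freezing.
(c) Not entailed — the clock is what broke, not the vase.
(d) Not entailed — the narrative places the breaking before the freezing, not after.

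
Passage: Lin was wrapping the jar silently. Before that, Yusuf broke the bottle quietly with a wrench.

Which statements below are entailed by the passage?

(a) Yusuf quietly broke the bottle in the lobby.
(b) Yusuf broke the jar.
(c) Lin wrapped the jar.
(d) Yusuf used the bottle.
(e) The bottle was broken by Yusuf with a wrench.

(e)

(a) Not entailed — 'in the lobby' adds information not in the original event.
(b) Not entailed — Yusuf broke the bottle, not the jar; the jar belongs to the wrapping event.
(c) Not entailed — 'was wrapping' is progressive on an accomplishment; it does not entail the completed 'wrapped'.
(d) Not entailed — the bottle is the patient, not an instrument — Yusuf used a wrench.
(e) Entailed — dropping 'quietly' leaves a sub-description the original still satisfies.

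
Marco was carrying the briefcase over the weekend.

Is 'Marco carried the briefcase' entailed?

yes

'carry' is atelic; if Marco was carrying the briefcase, then Marco carried the briefcase (for some time).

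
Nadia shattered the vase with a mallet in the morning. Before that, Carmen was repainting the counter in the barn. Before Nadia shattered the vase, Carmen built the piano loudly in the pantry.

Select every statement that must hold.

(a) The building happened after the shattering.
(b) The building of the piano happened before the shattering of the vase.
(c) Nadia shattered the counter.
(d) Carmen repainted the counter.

(b)

(a) Not entailed — the narrative places the building before the shattering, not after.
(b) Entailed — the narrative places the building before the shattering.
(c) Not entailed — Nadia shattered the vase, not the counter; the counter belongs to the repainting event.
(d) Not entailed — 'was repainting' is progressive on an accomplishment; it does not entail the completed 'repainted'.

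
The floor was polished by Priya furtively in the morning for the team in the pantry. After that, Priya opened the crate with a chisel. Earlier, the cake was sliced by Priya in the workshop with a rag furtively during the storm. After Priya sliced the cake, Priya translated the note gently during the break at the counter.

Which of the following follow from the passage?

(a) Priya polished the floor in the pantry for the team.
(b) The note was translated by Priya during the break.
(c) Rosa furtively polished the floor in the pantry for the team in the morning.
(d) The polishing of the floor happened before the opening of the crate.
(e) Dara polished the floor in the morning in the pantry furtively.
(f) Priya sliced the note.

(a), (b), (d)

(a) Entailed — every conjunct here is already in the original polishing event.
(b) Entailed — dropping 'at the counter', 'gently' leaves a sub-description the original still satisfies.
(c) Not entailed — the passage has Priya polishing the floor, not Rosa.
(d) Entailed — the narrative places the polishing before the opening.
(e) Not entailed — the passage has Priya polishing the floor, not Dara.
(f) Not entailed — Priya sliced the cake, not the note; the note belongs to the translating event.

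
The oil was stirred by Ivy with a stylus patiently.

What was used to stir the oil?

'with a stylus' marks the instrument of the stirring event.

a stylus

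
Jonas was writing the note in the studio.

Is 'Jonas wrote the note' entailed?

no

'was writing' is progressive; for an accomplishment like 'write the note', it doesn't entail completion.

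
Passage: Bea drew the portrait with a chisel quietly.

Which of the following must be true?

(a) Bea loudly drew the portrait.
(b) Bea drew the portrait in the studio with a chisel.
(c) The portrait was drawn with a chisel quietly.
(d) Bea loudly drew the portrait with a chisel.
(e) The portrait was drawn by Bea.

(a) Not entailed — 'loudly' adds a manner not in (and inconsistent with) the original.
(b) Not entailed — 'in the studio' adds information not in the original event.
(c) Entailed — generalizing the agent leaves a sub-description the original still satisfies.
(d) Not entailed — 'loudly' adds a manner not in (and inconsistent with) the original.
(e) Entailed — every conjunct here is already in the original drawing event.

(c), (e)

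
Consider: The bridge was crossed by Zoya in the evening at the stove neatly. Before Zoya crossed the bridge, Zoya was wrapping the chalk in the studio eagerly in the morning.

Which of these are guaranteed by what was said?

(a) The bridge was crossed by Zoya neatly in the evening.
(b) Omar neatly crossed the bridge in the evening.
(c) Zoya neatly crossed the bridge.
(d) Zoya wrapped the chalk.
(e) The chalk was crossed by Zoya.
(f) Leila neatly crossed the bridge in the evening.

(a) Entailed — every conjunct here is already in the original crossing event.
(b) Not entailed — the passage has Zoya crossing the bridge, not Omar.
(c) Entailed — dropping 'in the evening', 'at the stove' leaves a sub-description the original still satisfies.
(d) Not entailed — 'was wrapping' is progressive on an accomplishment; it does not entail the completed 'wrapped'.
(e) Not entailed — Zoya crossed the bridge, not the chalk; the chalk belongs to the wrapping event.
(f) Not entailed — the passage has Zoya crossing the bridge, not Leila.

(a), (c)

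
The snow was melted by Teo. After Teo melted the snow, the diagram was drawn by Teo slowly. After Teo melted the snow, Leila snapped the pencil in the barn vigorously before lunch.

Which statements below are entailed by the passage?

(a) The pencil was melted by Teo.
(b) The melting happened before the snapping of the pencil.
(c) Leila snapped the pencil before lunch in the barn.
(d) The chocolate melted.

(a) Not entailed — Teo melted the snow, not the pencil; the pencil belongs to the snapping event.
(b) Entailed — the narrative places the melting before the snapping.
(c) Entailed — every conjunct here is already in the original snapping event.
(d) Not entailed — the snow is what melted, not the chocolate.

(b), (c)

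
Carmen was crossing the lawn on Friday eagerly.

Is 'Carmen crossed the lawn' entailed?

no

'was crossing' is progressive; for an accomplishment like 'cross the lawn', it doesn't entail completion.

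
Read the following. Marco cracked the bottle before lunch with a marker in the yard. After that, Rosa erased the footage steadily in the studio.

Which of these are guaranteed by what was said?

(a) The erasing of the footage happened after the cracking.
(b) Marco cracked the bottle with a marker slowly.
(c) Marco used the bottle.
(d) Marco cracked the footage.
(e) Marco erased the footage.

(a) Entailed — the narrative places the cracking before the erasing.
(b) Not entailed — 'slowly' adds information not in the original event.
(c) Not entailed — the bottle is the patient, not an instrument — Marco used a marker.
(d) Not entailed — Marco cracked the bottle, not the footage; the footage belongs to the erasing event.
(e) Not entailed — the passage has Rosa erasing the footage, not Marco.

(a)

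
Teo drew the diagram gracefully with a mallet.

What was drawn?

the diagram

'the diagram' marks the patient of the drawing event.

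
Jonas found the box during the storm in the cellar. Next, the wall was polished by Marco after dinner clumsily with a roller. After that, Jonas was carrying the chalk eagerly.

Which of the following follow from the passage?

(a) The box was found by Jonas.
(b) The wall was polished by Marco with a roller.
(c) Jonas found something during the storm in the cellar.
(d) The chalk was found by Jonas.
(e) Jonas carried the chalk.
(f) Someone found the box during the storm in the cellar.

(a) Entailed — the original entails any weakening of itself; this just drops 'in the cellar', 'during the storm'.
(b) Entailed — dropping 'after dinner', 'clumsily' leaves a sub-description the original still satisfies.
(c) Entailed — this follows by dropping conjuncts from the finding event's description.
(d) Not entailed — Jonas found the box, not the chalk; the chalk belongs to the carrying event.
(e) Entailed — 'carry' is an activity; 'was carrying' entails that some carrying happened, so 'carried' holds.
(f) Entailed — this follows by dropping conjuncts from the finding event's description.

(a), (b), (c), (e), (f)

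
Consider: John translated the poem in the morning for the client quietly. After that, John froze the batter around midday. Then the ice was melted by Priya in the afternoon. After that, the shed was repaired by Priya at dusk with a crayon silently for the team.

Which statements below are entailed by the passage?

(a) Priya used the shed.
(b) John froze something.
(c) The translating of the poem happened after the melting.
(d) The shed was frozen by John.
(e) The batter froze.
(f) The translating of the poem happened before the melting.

(a) Not entailed — the shed is the patient, not an instrument — Priya used a crayon.
(b) Entailed — this follows by dropping conjuncts from the freezing event's description.
(c) Not entailed — the narrative places the translating before the melting, not after.
(d) Not entailed — John froze the batter, not the shed; the shed belongs to the repairing event.
(e) Entailed — 'John froze the batter' is causative; it entails the inchoative 'the batter froze'.
(f) Entailed — the narrative places the translating before the melting.

(b), (e), (f)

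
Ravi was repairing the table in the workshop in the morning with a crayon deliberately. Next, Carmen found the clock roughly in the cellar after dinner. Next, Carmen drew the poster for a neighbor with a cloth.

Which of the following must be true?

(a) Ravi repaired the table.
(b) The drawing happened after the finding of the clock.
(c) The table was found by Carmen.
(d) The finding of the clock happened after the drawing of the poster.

(a) Not entailed — 'was repairing' is progressive on an accomplishment; it does not entail the completed 'repaired'.
(b) Entailed — the narrative places the finding before the drawing.
(c) Not entailed — Carmen found the clock, not the table; the table belongs to the repairing event.
(d) Not entailed — the narrative places the finding before the drawing, not after.

(b)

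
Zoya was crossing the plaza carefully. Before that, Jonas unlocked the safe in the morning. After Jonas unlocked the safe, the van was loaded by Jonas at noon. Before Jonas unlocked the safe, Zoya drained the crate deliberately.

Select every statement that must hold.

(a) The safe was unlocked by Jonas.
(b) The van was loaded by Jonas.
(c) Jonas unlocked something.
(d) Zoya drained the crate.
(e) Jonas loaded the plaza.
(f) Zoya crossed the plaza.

(a) Entailed — this follows by dropping conjuncts from the unlocking event's description.
(b) Entailed — the original entails any weakening of itself; this just drops 'at noon'.
(c) Entailed — this follows by dropping conjuncts from the unlocking event's description.
(d) Entailed — every conjunct here is already in the original draining event.
(e) Not entailed — Jonas loaded the van, not the plaza; the plaza belongs to the crossing event.
(f) Not entailed — 'was crossing' is progressive on an accomplishment; it does not entail the completed 'crossed'.

(a), (b), (c), (d)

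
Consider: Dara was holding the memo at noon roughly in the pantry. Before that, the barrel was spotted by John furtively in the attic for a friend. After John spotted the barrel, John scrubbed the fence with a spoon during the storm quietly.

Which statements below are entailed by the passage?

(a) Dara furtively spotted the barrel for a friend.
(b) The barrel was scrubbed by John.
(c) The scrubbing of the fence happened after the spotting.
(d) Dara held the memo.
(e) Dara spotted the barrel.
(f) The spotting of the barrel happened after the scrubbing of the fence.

(c), (d)

(a) Not entailed — the passage has John spotting the barrel, not Dara.
(b) Not entailed — John scrubbed the fence, not the barrel; the barrel belongs to the spotting event.
(c) Entailed — the narrative places the spotting before the scrubbing.
(d) Entailed — 'hold' is an activity; 'was holding' entails that some holding happened, so 'held' holds.
(e) Not entailed — the passage has John spotting the barrel, not Dara.
(f) Not entailed — the narrative places the spotting before the scrubbing, not after.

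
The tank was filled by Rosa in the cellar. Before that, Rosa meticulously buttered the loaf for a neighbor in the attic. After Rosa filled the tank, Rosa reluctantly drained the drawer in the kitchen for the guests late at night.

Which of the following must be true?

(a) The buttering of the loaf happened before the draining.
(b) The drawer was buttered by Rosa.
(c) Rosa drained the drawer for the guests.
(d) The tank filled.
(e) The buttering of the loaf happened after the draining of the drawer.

(a), (c), (d)

(a) Entailed — the narrative places the buttering before the draining.
(b) Not entailed — Rosa buttered the loaf, not the drawer; the drawer belongs to the draining event.
(c) Entailed — every conjunct here is already in the original draining event.
(d) Entailed — 'Rosa filled the tank' is causative; it entails the inchoative 'the tank filled'.
(e) Not entailed — the narrative places the buttering before the draining, not after.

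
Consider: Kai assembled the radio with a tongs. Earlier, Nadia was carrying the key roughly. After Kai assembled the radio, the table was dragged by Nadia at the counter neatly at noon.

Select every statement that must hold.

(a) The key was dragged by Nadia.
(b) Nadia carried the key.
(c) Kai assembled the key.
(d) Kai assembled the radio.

(a) Not entailed — Nadia dragged the table, not the key; the key belongs to the carrying event.
(b) Entailed — 'carry' is an activity; 'was carrying' entails that some carrying happened, so 'carried' holds.
(c) Not entailed — Kai assembled the radio, not the key; the key belongs to the carrying event.
(d) Entailed — every conjunct here is already in the original assembling event.

(b), (d)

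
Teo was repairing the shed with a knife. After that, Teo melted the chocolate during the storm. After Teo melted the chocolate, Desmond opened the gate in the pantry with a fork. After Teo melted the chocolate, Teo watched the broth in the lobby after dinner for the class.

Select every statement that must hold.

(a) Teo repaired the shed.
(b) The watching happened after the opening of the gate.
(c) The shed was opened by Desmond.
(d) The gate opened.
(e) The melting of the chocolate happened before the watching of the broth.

(d), (e)

(a) Not entailed — 'was repairing' is progressive on an accomplishment; it does not entail the completed 'repaired'.
(b) Not entailed — the narrative doesn't order the opening relative to the watching.
(c) Not entailed — Desmond opened the gate, not the shed; the shed belongs to the repairing event.
(d) Entailed — 'Desmond opened the gate' is causative; it entails the inchoative 'the gate opened'.
(e) Entailed — the narrative places the melting before the watching.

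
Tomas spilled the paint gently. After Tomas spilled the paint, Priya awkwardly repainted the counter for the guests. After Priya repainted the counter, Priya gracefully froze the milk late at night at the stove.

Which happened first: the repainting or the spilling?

The connectives place the spilling before the repainting.

the spilling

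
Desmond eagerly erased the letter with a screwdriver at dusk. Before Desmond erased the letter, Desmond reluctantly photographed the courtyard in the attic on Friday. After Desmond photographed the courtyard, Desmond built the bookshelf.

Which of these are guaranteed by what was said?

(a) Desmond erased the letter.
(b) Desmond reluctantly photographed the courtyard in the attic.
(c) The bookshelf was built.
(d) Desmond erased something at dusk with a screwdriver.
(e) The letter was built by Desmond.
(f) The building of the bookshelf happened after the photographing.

(a) Entailed — the original entails any weakening of itself; this just drops 'eagerly', 'with a screwdriver', 'at dusk'.
(b) Entailed — the original entails any weakening of itself; this just drops 'on Friday'.
(c) Entailed — every conjunct here is already in the original building event.
(d) Entailed — every conjunct here is already in the original erasing event.
(e) Not entailed — Desmond built the bookshelf, not the letter; the letter belongs to the erasing event.
(f) Entailed — the narrative places the photographing before the building.

(a), (b), (c), (d), (f)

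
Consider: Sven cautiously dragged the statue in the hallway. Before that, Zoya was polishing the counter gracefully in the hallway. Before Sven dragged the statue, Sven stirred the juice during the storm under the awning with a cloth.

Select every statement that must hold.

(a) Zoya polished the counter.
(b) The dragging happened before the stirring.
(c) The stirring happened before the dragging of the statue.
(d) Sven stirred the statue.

(a) Entailed — 'polish' is an activity; 'was polishing' entails that some polishing happened, so 'polished' holds.
(b) Not entailed — the narrative places the stirring before the dragging, not after.
(c) Entailed — the narrative places the stirring before the dragging.
(d) Not entailed — Sven stirred the juice, not the statue; the statue belongs to the dragging event.

(a), (c)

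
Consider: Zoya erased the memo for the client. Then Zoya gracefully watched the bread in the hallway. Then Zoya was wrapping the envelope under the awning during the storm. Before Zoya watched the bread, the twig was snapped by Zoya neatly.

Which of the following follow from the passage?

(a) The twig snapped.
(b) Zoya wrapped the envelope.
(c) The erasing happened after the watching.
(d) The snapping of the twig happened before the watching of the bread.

(a) Entailed — 'Zoya snapped the twig' is causative; it entails the inchoative 'the twig snapped'.
(b) Not entailed — 'was wrapping' is progressive on an accomplishment; it does not entail the completed 'wrapped'.
(c) Not entailed — the narrative places the erasing before the watching, not after.
(d) Entailed — the narrative places the snapping before the watching.

(a), (d)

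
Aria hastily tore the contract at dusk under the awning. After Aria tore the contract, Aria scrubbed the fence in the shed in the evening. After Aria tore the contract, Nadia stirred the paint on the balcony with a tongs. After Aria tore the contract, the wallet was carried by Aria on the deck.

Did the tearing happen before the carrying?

yes

The narrative orders the tearing before the carrying.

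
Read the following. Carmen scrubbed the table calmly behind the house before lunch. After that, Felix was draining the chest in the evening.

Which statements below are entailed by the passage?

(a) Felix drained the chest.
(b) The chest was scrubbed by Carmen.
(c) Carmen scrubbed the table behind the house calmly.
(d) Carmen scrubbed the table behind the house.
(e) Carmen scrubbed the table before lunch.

(c), (d), (e)

(a) Not entailed — 'was draining' is progressive on an accomplishment; it does not entail the completed 'drained'.
(b) Not entailed — Carmen scrubbed the table, not the chest; the chest belongs to the draining event.
(c) Entailed — the original entails any weakening of itself; this just drops 'before lunch'.
(d) Entailed — dropping 'before lunch', 'calmly' leaves a sub-description the original still satisfies.
(e) Entailed — every conjunct here is already in the original scrubbing event.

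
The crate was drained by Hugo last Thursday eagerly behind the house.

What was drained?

the crate

'the crate' marks the patient of the draining event.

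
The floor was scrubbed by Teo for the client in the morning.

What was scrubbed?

'the floor' marks the patient of the scrubbing event.

the floor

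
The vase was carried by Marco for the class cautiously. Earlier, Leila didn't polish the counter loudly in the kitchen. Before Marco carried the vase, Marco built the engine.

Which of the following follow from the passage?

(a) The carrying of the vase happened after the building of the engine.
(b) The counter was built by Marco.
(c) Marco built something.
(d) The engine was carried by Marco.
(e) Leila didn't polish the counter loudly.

(a) Entailed — the narrative places the building before the carrying.
(b) Not entailed — Marco built the engine, not the counter; the counter belongs to the polishing event.
(c) Entailed — every conjunct here is already in the original building event.
(d) Not entailed — Marco carried the vase, not the engine; the engine belongs to the building event.
(e) Not entailed — dropping 'in the kitchen' under negation is not valid — the original leaves open that Leila polished the counter some other way.

(a), (c)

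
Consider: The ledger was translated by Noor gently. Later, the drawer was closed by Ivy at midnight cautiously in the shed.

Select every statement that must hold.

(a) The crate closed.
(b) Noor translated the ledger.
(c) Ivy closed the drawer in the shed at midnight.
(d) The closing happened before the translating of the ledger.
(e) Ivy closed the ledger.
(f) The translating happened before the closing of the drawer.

(b), (c), (f)

(a) Not entailed — the drawer is what closed, not the crate.
(b) Entailed — this follows by dropping conjuncts from the translating event's description.
(c) Entailed — every conjunct here is already in the original closing event.
(d) Not entailed — the narrative places the translating before the closing, not after.
(e) Not entailed — Ivy closed the drawer, not the ledger; the ledger belongs to the translating event.
(f) Entailed — the narrative places the translating before the closing.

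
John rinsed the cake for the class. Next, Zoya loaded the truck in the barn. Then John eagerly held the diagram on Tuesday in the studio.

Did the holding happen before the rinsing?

The narrative orders the rinsing before the holding.

no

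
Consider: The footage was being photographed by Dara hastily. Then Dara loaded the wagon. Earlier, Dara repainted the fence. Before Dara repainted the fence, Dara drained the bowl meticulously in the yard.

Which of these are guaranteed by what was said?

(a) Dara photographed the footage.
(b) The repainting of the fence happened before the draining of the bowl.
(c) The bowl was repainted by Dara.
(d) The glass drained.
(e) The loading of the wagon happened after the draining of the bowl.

(a) Not entailed — 'was photographing' is progressive on an accomplishment; it does not entail the completed 'photographed'.
(b) Not entailed — the narrative places the draining before the repainting, not after.
(c) Not entailed — Dara repainted the fence, not the bowl; the bowl belongs to the draining event.
(d) Not entailed — the bowl is what drained, not the glass.
(e) Entailed — the narrative places the draining before the loading.

(e)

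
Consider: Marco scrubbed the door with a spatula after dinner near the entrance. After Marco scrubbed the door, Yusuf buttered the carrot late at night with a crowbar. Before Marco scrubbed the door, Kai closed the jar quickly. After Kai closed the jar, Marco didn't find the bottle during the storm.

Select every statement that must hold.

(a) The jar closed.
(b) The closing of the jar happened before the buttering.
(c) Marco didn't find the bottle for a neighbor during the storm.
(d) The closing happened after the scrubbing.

(a), (b), (c)

(a) Entailed — 'Kai closed the jar' is causative; it entails the inchoative 'the jar closed'.
(b) Entailed — the narrative places the closing before the buttering.
(c) Entailed — under negation, adding a further restriction is entailed: if no such finding event occurred, none occurred for a neighbor either.
(d) Not entailed — the narrative places the closing before the scrubbing, not after.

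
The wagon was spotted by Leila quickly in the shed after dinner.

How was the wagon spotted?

quickly

'quickly' marks the manner of the spotting event.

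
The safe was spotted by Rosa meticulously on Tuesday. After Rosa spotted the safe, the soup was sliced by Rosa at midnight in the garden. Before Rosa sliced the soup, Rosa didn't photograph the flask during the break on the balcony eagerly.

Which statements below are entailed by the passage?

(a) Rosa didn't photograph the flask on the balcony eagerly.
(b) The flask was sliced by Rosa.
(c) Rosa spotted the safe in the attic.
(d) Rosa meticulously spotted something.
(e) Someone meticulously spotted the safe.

(a) Not entailed — dropping 'during the break' under negation is not valid — the original leaves open that Rosa photographed the flask some other way.
(b) Not entailed — Rosa sliced the soup, not the flask; the flask belongs to the photographing event.
(c) Not entailed — 'in the attic' adds information not in the original event.
(d) Entailed — the original entails any weakening of itself; this just drops 'on Tuesday' and generalizes the patient.
(e) Entailed — dropping 'on Tuesday' and generalizing the agent leaves a sub-description the original still satisfies.

(d), (e)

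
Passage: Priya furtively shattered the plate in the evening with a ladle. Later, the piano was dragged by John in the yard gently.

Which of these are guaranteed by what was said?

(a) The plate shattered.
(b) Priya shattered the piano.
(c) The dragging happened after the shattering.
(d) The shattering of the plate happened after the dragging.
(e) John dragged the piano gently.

(a), (c), (e)

(a) Entailed — 'Priya shattered the plate' is causative; it entails the inchoative 'the plate shattered'.
(b) Not entailed — Priya shattered the plate, not the piano; the piano belongs to the dragging event.
(c) Entailed — the narrative places the shattering before the dragging.
(d) Not entailed — the narrative places the shattering before the dragging, not after.
(e) Entailed — this follows by dropping conjuncts from the dragging event's description.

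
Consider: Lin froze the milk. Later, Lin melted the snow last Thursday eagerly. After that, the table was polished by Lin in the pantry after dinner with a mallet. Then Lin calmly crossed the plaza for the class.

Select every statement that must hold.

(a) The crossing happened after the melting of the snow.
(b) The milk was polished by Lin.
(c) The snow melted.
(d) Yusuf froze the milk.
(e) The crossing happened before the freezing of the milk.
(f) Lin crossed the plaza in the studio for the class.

(a), (c)

(a) Entailed — the narrative places the melting before the crossing.
(b) Not entailed — Lin polished the table, not the milk; the milk belongs to the freezing event.
(c) Entailed — 'Lin melted the snow' is causative; it entails the inchoative 'the snow melted'.
(d) Not entailed — the passage has Lin freezing the milk, not Yusuf.
(e) Not entailed — the narrative places the freezing before the crossing, not after.
(f) Not entailed — 'in the studio' adds information not in the original event.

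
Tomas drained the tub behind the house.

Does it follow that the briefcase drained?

no

Nothing is said about any briefcase; only the tub is affected.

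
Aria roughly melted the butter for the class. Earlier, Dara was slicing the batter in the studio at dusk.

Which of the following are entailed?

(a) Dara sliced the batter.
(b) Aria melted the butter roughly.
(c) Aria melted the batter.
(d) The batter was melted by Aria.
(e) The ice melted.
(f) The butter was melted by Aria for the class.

(b), (f)

(a) Not entailed — 'was slicing' is progressive on an accomplishment; it does not entail the completed 'sliced'.
(b) Entailed — the original entails any weakening of itself; this just drops 'for the class'.
(c) Not entailed — Aria melted the butter, not the batter; the batter belongs to the slicing event.
(d) Not entailed — Aria melted the butter, not the batter; the batter belongs to the slicing event.
(e) Not entailed — the butter is what melted, not the ice.
(f) Entailed — every conjunct here is already in the original melting event.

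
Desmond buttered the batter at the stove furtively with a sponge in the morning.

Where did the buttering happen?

'at the stove' marks the location of the buttering event.

at the stove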